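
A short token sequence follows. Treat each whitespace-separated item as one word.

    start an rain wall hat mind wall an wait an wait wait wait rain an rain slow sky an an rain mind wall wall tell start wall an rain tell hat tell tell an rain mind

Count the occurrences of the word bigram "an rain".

5

Scanning the 35 overlapping bigram windows for "an rain":
  position 2–3: an rain
  position 15–16: an rain
  position 20–21: an rain
  position 28–29: an rain
  position 34–35: an rain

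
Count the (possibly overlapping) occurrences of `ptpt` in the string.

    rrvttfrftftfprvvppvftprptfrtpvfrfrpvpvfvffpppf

0

Sliding a length-4 window over the 46 characters (43 positions):
  (no match at any position)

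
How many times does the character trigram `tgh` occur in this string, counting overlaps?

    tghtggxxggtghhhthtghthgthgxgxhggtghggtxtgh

5

Sliding a length-3 window over the 42 characters (40 positions):
  position 1–3: tgh
  position 11–13: tgh
  position 18–20: tgh
  position 33–35: tgh
  position 40–42: tgh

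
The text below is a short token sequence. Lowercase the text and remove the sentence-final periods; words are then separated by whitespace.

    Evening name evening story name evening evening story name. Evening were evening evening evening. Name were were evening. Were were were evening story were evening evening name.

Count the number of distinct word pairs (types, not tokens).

27 tokens → 26 bigram windows in total.
Repeated bigrams (each contributes count−1 duplicates):
  evening evening: 4
  were evening: 4
  evening name: 3
  evening story: 3
  name evening: 3
  were were: 3
  evening were: 2
  story name: 2
16 duplicate windows → 26 − 16 = 10 distinct.

10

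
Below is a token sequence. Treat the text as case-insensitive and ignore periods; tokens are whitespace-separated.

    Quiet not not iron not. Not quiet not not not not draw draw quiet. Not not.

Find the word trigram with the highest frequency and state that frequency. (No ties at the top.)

Trigram frequencies (highest first):
  quiet not not: 3
  not not not: 2
  not not iron: 1
  not iron not: 1
  iron not not: 1
  not not quiet: 1
  … (5 more, each ≤ 1)

"quiet not not", 3 times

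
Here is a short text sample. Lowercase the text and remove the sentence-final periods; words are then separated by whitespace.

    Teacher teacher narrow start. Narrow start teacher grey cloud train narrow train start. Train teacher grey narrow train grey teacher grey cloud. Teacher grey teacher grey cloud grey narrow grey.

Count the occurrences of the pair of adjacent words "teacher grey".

5

Scanning the 29 overlapping bigram windows for "teacher grey":
  position 7–8: teacher grey
  position 15–16: teacher grey
  position 20–21: teacher grey
  position 23–24: teacher grey
  position 25–26: teacher grey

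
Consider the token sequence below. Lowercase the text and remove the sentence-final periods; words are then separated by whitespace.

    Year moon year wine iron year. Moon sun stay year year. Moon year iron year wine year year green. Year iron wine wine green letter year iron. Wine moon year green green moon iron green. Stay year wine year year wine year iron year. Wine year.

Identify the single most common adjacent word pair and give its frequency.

"year wine", 5 times

Bigram frequencies (highest first):
  year wine: 5
  year iron: 4
  wine year: 4
  year moon: 3
  moon year: 3
  iron year: 3
  … (18 more, each ≤ 3)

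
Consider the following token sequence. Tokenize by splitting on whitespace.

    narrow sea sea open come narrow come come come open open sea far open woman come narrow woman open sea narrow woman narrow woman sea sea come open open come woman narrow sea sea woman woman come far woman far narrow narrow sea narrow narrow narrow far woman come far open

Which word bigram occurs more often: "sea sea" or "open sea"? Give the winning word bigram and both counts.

"sea sea": 3 occurrences
"open sea": 2 occurrences

"sea sea" (3 vs 2)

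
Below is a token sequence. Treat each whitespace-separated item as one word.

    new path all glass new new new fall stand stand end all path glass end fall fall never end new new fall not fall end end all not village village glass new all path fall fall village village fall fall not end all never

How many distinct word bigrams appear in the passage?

44 tokens → 43 bigram windows in total.
Repeated bigrams (each contributes count−1 duplicates):
  end all: 3
  fall fall: 3
  new new: 3
  all path: 2
  fall not: 2
  glass new: 2
  new fall: 2
  village village: 2
11 duplicate windows → 43 − 11 = 32 distinct.

32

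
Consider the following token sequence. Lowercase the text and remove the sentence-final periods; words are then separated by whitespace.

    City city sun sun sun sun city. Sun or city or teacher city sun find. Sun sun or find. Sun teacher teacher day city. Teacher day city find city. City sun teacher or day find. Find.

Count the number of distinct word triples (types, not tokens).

31

36 tokens → 34 trigram windows in total.
Repeated trigrams (each contributes count−1 duplicates):
  city city sun: 2
  sun sun sun: 2
  teacher day city: 2
3 duplicate windows → 34 − 3 = 31 distinct.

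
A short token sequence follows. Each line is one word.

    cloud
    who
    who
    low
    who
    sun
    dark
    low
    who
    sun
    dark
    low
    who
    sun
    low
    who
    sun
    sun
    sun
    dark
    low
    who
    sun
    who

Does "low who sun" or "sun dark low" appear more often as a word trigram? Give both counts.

"low who sun" (5 vs 3)

"low who sun": 5 occurrences
"sun dark low": 3 occurrences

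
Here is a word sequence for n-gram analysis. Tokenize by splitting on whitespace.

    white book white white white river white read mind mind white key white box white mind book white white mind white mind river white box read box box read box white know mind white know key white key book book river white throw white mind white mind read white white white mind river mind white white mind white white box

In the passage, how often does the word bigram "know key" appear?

Scanning the 59 overlapping bigram windows for "know key":
  position 35–36: know key

1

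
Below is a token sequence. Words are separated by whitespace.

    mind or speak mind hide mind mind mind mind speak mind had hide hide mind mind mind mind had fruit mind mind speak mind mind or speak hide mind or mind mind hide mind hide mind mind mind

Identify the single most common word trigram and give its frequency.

"mind mind mind", 5 times

Trigram frequencies (highest first):
  mind mind mind: 5
  mind hide mind: 3
  hide mind mind: 3
  mind or speak: 2
  mind mind speak: 2
  mind speak mind: 2
  … (19 more, each ≤ 1)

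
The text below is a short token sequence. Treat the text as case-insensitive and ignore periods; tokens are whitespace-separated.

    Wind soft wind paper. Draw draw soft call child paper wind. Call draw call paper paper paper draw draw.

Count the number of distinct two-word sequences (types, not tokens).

19 tokens → 18 bigram windows in total.
Repeated bigrams (each contributes count−1 duplicates):
  draw draw: 2
  paper draw: 2
  paper paper: 2
3 duplicate windows → 18 − 3 = 15 distinct.

15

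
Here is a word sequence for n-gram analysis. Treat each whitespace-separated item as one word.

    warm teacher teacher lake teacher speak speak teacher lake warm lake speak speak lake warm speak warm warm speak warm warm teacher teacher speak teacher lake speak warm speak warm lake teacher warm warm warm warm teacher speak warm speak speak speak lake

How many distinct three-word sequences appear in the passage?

32

43 tokens → 41 trigram windows in total.
Repeated trigrams (each contributes count−1 duplicates):
  warm speak warm: 3
  speak speak lake: 2
  speak teacher lake: 2
  speak warm speak: 2
  speak warm warm: 2
  warm teacher teacher: 2
  warm warm teacher: 2
  warm warm warm: 2
9 duplicate windows → 41 − 9 = 32 distinct.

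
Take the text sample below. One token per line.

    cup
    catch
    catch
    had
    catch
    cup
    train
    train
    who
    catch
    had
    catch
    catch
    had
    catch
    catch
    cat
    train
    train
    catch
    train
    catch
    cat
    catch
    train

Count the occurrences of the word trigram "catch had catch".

3

Scanning the 23 overlapping trigram windows for "catch had catch":
  position 3–5: catch had catch
  position 10–12: catch had catch
  position 13–15: catch had catch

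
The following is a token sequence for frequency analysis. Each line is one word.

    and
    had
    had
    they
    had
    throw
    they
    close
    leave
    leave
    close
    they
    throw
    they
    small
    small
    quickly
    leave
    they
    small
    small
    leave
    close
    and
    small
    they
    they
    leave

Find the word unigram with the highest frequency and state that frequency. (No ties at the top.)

"they", 7 times

Unigram frequencies (highest first):
  they: 7
  leave: 5
  small: 5
  had: 3
  close: 3
  and: 2
  … (2 more, each ≤ 2)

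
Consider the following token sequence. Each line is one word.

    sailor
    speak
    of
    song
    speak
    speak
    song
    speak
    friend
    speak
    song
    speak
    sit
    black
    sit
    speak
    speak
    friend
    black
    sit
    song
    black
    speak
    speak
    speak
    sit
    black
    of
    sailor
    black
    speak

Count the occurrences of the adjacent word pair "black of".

1

Scanning the 30 overlapping bigram windows for "black of":
  position 27–28: black of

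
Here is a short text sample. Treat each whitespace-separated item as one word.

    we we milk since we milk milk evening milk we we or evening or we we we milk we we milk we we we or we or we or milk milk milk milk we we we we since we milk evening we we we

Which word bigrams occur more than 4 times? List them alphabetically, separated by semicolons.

Bigram counts meeting the condition (more than 4 times):
  we milk: 5
  we we: 12

we milk; we we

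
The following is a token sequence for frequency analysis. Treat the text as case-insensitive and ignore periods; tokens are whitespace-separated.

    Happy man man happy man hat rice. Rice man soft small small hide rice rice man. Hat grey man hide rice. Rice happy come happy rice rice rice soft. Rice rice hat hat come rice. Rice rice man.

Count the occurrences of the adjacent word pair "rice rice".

8

Scanning the 37 overlapping bigram windows for "rice rice":
  position 7–8: rice rice
  position 14–15: rice rice
  position 21–22: rice rice
  position 26–27: rice rice
  position 27–28: rice rice
  position 30–31: rice rice
  position 35–36: rice rice
  position 36–37: rice rice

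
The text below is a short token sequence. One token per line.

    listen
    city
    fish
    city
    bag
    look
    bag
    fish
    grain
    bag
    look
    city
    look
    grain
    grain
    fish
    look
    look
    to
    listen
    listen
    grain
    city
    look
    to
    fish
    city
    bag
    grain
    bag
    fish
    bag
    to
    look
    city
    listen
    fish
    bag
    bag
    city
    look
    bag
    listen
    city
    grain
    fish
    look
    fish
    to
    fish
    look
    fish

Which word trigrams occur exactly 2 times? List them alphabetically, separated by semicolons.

fish city bag; fish look fish; grain fish look

Trigram counts meeting the condition (exactly 2 times):
  fish city bag: 2
  fish look fish: 2
  grain fish look: 2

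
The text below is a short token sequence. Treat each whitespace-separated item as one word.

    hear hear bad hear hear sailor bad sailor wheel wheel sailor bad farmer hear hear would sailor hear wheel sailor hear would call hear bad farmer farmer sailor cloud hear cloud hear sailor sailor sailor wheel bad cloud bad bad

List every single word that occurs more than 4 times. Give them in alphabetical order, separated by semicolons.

bad; hear; sailor

Unigram counts meeting the condition (more than 4 times):
  bad: 7
  hear: 11
  sailor: 9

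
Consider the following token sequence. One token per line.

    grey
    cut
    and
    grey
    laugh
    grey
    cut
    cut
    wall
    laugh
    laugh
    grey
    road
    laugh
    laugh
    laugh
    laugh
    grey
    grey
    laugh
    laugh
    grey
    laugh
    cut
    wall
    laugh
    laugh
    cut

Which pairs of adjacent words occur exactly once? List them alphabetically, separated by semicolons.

and grey; cut and; cut cut; grey grey; grey road; road laugh

Bigram counts meeting the condition (exactly once):
  and grey: 1
  cut and: 1
  cut cut: 1
  grey grey: 1
  grey road: 1
  road laugh: 1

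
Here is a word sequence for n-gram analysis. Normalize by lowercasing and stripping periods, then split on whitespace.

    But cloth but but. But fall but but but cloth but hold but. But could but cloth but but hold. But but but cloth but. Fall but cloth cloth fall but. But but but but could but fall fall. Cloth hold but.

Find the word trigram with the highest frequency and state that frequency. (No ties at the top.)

"but but but", 6 times

Trigram frequencies (highest first):
  but but but: 6
  but cloth but: 4
  cloth but but: 2
  but fall but: 2
  fall but but: 2
  but but cloth: 2
  … (18 more, each ≤ 2)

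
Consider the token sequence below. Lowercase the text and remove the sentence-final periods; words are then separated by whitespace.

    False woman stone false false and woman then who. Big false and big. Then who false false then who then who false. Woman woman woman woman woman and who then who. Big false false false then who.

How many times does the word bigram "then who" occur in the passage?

6

Scanning the 36 overlapping bigram windows for "then who":
  position 8–9: then who
  position 14–15: then who
  position 18–19: then who
  position 20–21: then who
  position 30–31: then who
  position 36–37: then who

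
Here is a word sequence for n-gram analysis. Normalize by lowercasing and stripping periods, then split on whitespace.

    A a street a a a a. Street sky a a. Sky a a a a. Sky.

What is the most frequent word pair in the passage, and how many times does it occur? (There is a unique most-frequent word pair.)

"a a", 8 times

Bigram frequencies (highest first):
  a a: 8
  a street: 2
  sky a: 2
  a sky: 2
  street a: 1
  street sky: 1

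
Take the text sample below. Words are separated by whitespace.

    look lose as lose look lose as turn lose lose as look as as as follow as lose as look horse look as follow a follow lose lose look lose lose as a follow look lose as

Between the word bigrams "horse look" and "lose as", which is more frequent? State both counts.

"horse look": 1 occurrence
"lose as": 6 occurrences

"lose as" (6 vs 1)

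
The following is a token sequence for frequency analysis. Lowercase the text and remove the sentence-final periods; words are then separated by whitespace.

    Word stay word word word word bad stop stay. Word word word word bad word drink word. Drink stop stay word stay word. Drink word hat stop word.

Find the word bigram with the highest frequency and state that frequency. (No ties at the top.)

"word word", 6 times

Bigram frequencies (highest first):
  word word: 6
  stay word: 4
  word drink: 3
  word stay: 2
  word bad: 2
  stop stay: 2
  … (7 more, each ≤ 2)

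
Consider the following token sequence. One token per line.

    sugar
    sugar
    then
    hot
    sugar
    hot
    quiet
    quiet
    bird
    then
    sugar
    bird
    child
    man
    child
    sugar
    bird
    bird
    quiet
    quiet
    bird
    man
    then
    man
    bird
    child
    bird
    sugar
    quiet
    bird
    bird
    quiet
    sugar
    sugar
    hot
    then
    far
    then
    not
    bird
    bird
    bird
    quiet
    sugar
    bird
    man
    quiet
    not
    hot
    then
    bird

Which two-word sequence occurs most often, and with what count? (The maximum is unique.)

"bird bird", 4 times

Bigram frequencies (highest first):
  bird bird: 4
  quiet bird: 3
  sugar bird: 3
  bird quiet: 3
  sugar sugar: 2
  sugar hot: 2
  … (28 more, each ≤ 2)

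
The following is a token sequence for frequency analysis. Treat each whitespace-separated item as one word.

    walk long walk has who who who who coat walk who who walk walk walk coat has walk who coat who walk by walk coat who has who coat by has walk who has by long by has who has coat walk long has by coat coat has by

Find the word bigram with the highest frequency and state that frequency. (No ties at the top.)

Bigram frequencies (highest first):
  who who: 4
  has who: 3
  who coat: 3
  walk who: 3
  who has: 3
  has by: 3
  … (20 more, each ≤ 2)

"who who", 4 times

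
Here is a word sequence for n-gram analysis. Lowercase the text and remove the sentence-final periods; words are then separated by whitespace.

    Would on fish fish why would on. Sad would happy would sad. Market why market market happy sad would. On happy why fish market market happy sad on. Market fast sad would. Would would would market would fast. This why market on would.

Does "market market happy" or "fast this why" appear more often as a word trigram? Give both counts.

"market market happy" (2 vs 1)

"market market happy": 2 occurrences
"fast this why": 1 occurrence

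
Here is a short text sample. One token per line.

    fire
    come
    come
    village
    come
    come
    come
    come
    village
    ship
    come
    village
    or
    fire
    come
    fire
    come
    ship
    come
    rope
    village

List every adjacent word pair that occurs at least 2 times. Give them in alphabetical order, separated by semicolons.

come come; come village; fire come; ship come

Bigram counts meeting the condition (at least 2 times):
  come come: 4
  come village: 3
  fire come: 3
  ship come: 2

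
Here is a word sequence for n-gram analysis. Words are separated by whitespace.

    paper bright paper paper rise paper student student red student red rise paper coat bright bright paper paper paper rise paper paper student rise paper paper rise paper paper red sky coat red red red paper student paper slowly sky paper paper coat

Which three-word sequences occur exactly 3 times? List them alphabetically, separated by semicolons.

paper paper rise; paper rise paper; rise paper paper

Trigram counts meeting the condition (exactly 3 times):
  paper paper rise: 3
  paper rise paper: 3
  rise paper paper: 3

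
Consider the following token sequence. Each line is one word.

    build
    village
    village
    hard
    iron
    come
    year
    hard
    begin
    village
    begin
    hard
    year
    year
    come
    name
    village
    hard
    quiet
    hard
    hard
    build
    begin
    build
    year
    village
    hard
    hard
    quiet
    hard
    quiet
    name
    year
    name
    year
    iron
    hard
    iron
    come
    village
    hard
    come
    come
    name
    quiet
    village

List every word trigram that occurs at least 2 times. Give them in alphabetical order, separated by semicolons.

hard iron come; hard quiet hard

Trigram counts meeting the condition (at least 2 times):
  hard iron come: 2
  hard quiet hard: 2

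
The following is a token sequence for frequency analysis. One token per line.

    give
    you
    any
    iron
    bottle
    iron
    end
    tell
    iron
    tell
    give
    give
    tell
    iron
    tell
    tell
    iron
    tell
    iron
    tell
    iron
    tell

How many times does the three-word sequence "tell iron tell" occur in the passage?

Scanning the 20 overlapping trigram windows for "tell iron tell":
  position 8–10: tell iron tell
  position 13–15: tell iron tell
  position 16–18: tell iron tell
  position 18–20: tell iron tell
  position 20–22: tell iron tell

5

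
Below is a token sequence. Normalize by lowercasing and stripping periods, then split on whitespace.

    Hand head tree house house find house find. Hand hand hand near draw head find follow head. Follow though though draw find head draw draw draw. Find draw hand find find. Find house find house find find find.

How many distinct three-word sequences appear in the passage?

38 tokens → 36 trigram windows in total.
Repeated trigrams (each contributes count−1 duplicates):
  find house find: 3
  find find find: 2
  house find house: 2
4 duplicate windows → 36 − 4 = 32 distinct.

32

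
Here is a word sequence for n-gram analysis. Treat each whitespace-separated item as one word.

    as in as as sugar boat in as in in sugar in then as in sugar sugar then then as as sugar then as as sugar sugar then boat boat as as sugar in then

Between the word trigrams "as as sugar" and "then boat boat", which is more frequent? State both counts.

"as as sugar" (4 vs 1)

"as as sugar": 4 occurrences
"then boat boat": 1 occurrence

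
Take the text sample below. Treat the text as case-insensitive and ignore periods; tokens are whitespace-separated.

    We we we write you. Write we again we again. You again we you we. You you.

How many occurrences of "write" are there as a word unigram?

2

Scanning the 17 tokens for "write":
  position 4: write
  position 6: write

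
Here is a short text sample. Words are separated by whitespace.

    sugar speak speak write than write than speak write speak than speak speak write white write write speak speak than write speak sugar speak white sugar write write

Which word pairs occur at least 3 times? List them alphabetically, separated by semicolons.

Bigram counts meeting the condition (at least 3 times):
  speak speak: 3
  speak write: 3
  write speak: 3

speak speak; speak write; write speak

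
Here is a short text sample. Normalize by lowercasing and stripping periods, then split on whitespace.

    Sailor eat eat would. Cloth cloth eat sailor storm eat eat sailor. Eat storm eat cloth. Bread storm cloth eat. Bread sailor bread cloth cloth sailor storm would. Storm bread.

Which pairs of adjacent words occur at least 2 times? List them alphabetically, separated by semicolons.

Bigram counts meeting the condition (at least 2 times):
  cloth cloth: 2
  cloth eat: 2
  eat eat: 2
  eat sailor: 2
  sailor eat: 2
  sailor storm: 2
  storm eat: 2

cloth cloth; cloth eat; eat eat; eat sailor; sailor eat; sailor storm; storm eat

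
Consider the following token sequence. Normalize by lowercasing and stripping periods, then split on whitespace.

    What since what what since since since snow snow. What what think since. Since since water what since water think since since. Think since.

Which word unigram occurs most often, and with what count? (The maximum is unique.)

"since", 11 times

Unigram frequencies (highest first):
  since: 11
  what: 6
  think: 3
  snow: 2
  water: 2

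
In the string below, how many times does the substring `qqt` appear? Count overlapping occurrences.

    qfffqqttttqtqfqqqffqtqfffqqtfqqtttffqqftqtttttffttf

3

Sliding a length-3 window over the 51 characters (49 positions):
  position 5–7: qqt
  position 26–28: qqt
  position 30–32: qqt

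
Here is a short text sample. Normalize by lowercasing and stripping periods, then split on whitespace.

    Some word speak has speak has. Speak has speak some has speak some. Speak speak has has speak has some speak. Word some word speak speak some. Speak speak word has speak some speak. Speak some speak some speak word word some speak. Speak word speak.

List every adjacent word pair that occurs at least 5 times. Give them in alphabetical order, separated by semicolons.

has speak; some speak; speak has; speak some; speak speak

Bigram counts meeting the condition (at least 5 times):
  has speak: 6
  some speak: 7
  speak has: 5
  speak some: 6
  speak speak: 5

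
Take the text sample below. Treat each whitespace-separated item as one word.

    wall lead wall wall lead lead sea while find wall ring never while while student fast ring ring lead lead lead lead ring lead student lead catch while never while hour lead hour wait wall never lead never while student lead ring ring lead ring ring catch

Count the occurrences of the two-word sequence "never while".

3

Scanning the 46 overlapping bigram windows for "never while":
  position 12–13: never while
  position 29–30: never while
  position 38–39: never while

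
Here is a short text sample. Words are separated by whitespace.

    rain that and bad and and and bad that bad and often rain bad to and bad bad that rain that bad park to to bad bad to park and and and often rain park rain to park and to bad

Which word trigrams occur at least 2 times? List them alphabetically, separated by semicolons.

Trigram counts meeting the condition (at least 2 times):
  and and and: 2
  and often rain: 2
  to park and: 2

and and and; and often rain; to park and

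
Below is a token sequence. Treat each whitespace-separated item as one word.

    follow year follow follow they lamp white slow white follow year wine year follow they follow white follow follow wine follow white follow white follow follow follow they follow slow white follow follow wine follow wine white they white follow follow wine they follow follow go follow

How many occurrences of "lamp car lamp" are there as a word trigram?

0

Scanning the 45 overlapping trigram windows for "lamp car lamp":
  (none found)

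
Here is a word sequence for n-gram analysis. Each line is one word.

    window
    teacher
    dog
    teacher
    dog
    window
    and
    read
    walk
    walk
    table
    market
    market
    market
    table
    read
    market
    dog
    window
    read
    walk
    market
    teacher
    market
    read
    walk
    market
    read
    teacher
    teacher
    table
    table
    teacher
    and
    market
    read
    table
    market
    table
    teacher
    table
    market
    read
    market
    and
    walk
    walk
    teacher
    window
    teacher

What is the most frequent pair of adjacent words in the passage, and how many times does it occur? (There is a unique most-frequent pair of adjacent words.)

Bigram frequencies (highest first):
  market read: 4
  read walk: 3
  table market: 3
  window teacher: 2
  teacher dog: 2
  dog window: 2
  … (26 more, each ≤ 2)

"market read", 4 times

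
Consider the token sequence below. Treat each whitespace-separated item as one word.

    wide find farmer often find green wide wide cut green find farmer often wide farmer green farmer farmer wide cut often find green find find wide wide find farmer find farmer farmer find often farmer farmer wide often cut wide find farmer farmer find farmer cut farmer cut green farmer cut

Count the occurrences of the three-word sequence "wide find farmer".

Scanning the 49 overlapping trigram windows for "wide find farmer":
  position 1–3: wide find farmer
  position 27–29: wide find farmer
  position 40–42: wide find farmer

3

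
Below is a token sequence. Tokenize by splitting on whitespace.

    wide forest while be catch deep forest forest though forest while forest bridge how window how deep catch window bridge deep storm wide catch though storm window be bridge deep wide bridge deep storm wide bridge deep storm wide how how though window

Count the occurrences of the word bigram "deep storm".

Scanning the 42 overlapping bigram windows for "deep storm":
  position 21–22: deep storm
  position 33–34: deep storm
  position 37–38: deep storm

3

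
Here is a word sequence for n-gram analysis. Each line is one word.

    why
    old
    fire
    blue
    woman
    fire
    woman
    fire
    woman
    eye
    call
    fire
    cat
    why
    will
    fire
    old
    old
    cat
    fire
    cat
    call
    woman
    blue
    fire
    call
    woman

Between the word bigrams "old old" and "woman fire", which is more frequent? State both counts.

"old old": 1 occurrence
"woman fire": 2 occurrences

"woman fire" (2 vs 1)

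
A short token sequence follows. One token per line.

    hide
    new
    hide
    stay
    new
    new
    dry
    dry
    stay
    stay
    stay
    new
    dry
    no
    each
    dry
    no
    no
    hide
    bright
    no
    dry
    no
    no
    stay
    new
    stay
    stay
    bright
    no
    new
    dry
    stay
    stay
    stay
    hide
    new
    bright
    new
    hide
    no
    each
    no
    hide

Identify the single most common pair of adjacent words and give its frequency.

"stay stay", 5 times

Bigram frequencies (highest first):
  stay stay: 5
  stay new: 3
  new dry: 3
  dry no: 3
  hide new: 2
  new hide: 2
  … (20 more, each ≤ 2)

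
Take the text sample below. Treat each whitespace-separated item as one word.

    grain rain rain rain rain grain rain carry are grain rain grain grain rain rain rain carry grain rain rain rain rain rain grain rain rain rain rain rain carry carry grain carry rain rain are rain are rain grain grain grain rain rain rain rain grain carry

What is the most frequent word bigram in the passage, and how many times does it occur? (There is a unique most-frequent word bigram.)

Bigram frequencies (highest first):
  rain rain: 17
  grain rain: 7
  rain grain: 5
  rain carry: 3
  grain grain: 3
  carry grain: 2
  … (7 more, each ≤ 2)

"rain rain", 17 times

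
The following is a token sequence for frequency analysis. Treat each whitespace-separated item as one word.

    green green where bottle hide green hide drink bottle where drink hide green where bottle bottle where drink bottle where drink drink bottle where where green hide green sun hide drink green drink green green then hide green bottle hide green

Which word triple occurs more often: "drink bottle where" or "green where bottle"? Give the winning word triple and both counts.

"drink bottle where": 3 occurrences
"green where bottle": 2 occurrences

"drink bottle where" (3 vs 2)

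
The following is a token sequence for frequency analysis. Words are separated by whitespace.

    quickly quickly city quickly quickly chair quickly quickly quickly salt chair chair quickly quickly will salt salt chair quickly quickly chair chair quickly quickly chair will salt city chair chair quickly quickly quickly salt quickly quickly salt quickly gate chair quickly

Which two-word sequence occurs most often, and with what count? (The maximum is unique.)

Bigram frequencies (highest first):
  quickly quickly: 10
  chair quickly: 6
  quickly chair: 3
  quickly salt: 3
  chair chair: 3
  salt chair: 2
  … (11 more, each ≤ 2)

"quickly quickly", 10 times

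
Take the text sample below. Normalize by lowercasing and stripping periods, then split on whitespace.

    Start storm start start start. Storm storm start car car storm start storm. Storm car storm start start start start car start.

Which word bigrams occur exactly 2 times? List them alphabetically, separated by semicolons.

Bigram counts meeting the condition (exactly 2 times):
  car storm: 2
  start car: 2
  storm storm: 2

car storm; start car; storm storm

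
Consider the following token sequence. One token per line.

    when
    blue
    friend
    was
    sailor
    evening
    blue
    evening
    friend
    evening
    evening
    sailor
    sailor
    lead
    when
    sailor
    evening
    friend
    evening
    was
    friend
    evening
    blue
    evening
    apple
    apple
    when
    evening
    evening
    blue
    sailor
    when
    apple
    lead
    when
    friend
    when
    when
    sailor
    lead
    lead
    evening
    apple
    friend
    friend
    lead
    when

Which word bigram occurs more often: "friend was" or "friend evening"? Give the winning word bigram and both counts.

"friend was": 1 occurrence
"friend evening": 3 occurrences

"friend evening" (3 vs 1)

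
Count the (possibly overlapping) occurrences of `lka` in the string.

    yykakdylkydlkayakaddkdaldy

1

Sliding a length-3 window over the 26 characters (24 positions):
  position 12–14: lka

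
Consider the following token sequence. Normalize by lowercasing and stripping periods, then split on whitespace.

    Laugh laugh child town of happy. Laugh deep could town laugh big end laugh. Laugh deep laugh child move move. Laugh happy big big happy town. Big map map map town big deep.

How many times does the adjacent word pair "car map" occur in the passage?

0

Scanning the 32 overlapping bigram windows for "car map":
  (none found)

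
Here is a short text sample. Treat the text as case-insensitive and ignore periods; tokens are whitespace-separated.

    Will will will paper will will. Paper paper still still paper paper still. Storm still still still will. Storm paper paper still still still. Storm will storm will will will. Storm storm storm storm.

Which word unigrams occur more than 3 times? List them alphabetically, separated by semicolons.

Unigram counts meeting the condition (more than 3 times):
  paper: 7
  still: 9
  storm: 8
  will: 10

paper; still; storm; will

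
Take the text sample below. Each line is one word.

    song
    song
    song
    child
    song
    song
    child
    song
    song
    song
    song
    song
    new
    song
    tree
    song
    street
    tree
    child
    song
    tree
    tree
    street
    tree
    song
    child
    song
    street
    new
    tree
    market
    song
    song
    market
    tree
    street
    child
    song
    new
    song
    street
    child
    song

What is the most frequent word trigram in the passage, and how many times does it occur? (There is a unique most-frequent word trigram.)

"song song song", 4 times

Trigram frequencies (highest first):
  song song song: 4
  song child song: 3
  song song child: 2
  child song song: 2
  song new song: 2
  street child song: 2
  … (26 more, each ≤ 1)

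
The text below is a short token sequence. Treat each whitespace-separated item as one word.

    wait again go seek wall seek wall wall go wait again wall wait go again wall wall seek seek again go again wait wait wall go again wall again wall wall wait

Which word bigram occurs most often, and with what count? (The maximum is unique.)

"again wall", 4 times

Bigram frequencies (highest first):
  again wall: 4
  wall wall: 3
  go again: 3
  wait again: 2
  again go: 2
  seek wall: 2
  … (12 more, each ≤ 2)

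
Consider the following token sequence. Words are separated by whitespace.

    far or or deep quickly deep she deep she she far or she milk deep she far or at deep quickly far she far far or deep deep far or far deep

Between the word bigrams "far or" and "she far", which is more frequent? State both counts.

"far or" (5 vs 3)

"far or": 5 occurrences
"she far": 3 occurrences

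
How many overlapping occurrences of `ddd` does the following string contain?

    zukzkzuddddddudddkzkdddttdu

Sliding a length-3 window over the 27 characters (25 positions):
  position 8–10: ddd
  position 9–11: ddd
  position 10–12: ddd
  position 11–13: ddd
  position 15–17: ddd
  position 21–23: ddd

6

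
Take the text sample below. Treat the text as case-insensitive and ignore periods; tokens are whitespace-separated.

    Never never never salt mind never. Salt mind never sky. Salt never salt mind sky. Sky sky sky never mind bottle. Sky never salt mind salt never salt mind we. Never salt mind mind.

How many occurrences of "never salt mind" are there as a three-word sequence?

6

Scanning the 32 overlapping trigram windows for "never salt mind":
  position 3–5: never salt mind
  position 6–8: never salt mind
  position 12–14: never salt mind
  position 23–25: never salt mind
  position 27–29: never salt mind
  position 31–33: never salt mind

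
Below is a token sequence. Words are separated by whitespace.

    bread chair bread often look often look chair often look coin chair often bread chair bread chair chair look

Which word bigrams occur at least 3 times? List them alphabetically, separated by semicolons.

Bigram counts meeting the condition (at least 3 times):
  bread chair: 3
  often look: 3

bread chair; often look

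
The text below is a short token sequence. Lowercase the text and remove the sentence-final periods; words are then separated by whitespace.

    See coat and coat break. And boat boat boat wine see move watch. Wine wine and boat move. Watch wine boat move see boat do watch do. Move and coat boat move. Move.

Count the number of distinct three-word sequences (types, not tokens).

33 tokens → 31 trigram windows in total.
Repeated trigrams (each contributes count−1 duplicates):
  move watch wine: 2
1 duplicate windows → 31 − 1 = 30 distinct.

30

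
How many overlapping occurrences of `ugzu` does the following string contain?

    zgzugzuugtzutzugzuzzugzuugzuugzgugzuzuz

5

Sliding a length-4 window over the 39 characters (36 positions):
  position 4–7: ugzu
  position 15–18: ugzu
  position 21–24: ugzu
  position 25–28: ugzu
  position 33–36: ugzu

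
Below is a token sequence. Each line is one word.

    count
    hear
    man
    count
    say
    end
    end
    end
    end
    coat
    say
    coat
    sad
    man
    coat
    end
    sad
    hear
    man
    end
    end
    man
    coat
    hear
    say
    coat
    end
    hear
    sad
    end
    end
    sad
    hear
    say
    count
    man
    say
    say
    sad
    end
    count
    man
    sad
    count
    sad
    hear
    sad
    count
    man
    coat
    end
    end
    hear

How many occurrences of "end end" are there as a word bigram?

6

Scanning the 52 overlapping bigram windows for "end end":
  position 6–7: end end
  position 7–8: end end
  position 8–9: end end
  position 20–21: end end
  position 30–31: end end
  position 51–52: end end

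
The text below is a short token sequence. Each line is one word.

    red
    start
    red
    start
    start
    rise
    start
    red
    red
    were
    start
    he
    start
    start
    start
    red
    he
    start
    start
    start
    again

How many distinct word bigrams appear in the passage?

12

21 tokens → 20 bigram windows in total.
Repeated bigrams (each contributes count−1 duplicates):
  start start: 5
  start red: 3
  he start: 2
  red start: 2
8 duplicate windows → 20 − 8 = 12 distinct.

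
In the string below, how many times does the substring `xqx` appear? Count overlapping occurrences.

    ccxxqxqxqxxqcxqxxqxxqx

6

Sliding a length-3 window over the 22 characters (20 positions):
  position 4–6: xqx
  position 6–8: xqx
  position 8–10: xqx
  position 14–16: xqx
  position 17–19: xqx
  position 20–22: xqx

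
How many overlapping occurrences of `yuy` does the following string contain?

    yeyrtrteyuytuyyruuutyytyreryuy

Sliding a length-3 window over the 30 characters (28 positions):
  position 9–11: yuy
  position 28–30: yuy

2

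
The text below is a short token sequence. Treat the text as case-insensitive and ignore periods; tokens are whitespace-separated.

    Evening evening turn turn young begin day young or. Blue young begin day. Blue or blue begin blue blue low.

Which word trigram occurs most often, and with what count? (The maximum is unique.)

"young begin day", 2 times

Trigram frequencies (highest first):
  young begin day: 2
  evening evening turn: 1
  evening turn turn: 1
  turn turn young: 1
  turn young begin: 1
  begin day young: 1
  … (11 more, each ≤ 1)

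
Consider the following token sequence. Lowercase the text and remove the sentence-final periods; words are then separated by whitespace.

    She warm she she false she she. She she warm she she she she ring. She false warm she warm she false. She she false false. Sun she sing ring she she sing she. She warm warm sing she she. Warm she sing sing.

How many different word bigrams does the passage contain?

44 tokens → 43 bigram windows in total.
Repeated bigrams (each contributes count−1 duplicates):
  she she: 11
  she warm: 5
  warm she: 5
  she false: 4
  she sing: 3
  false she: 2
  ring she: 2
  sing she: 2
26 duplicate windows → 43 − 26 = 17 distinct.

17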